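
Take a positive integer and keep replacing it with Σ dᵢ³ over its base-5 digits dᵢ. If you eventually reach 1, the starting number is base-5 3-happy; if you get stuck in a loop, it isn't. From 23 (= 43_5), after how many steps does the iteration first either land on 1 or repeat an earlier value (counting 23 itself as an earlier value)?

23 = (4,3)_5 → 4³ + 3³ = 64 + 27 = 91
91 = (3,3,1)_5 → 3³ + 3³ + 1³ = 27 + 27 + 1 = 55
55 = (2,1,0)_5 → 2³ + 1³ + 0³ = 8 + 1 + 0 = 9
9 = (1,4)_5 → 1³ + 4³ = 1 + 64 = 65
65 = (2,3,0)_5 → 2³ + 3³ + 0³ = 8 + 27 + 0 = 35
35 = (1,2,0)_5 → 1³ + 2³ + 0³ = 1 + 8 + 0 = 9  — 9 repeats.
That took 6 steps.

6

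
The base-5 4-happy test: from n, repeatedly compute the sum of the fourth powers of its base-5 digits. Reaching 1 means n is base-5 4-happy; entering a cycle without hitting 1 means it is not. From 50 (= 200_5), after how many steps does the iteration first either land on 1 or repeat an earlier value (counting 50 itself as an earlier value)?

13

50 = (2,0,0)_5 → 16
16 = (3,1)_5 → 82
82 = (3,1,2)_5 → 98
98 = (3,4,3)_5 → 418
418 = (3,1,3,3)_5 → 244
244 = (1,4,3,4)_5 → 594
594 = (4,3,3,4)_5 → 674
674 = (1,0,1,4,4)_5 → 514
514 = (4,0,2,4)_5 → 528
528 = (4,1,0,3)_5 → 338
338 = (2,3,2,3)_5 → 194
194 = (1,2,3,4)_5 → 354
354 = (2,4,0,4)_5 → 528  — 528 repeats.
That took 13 steps.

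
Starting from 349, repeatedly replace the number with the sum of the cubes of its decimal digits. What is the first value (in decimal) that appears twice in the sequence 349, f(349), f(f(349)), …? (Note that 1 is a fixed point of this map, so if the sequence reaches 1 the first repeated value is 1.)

133

349 → 3³ + 4³ + 9³ = 27 + 64 + 729 = 820
820 → 8³ + 2³ + 0³ = 512 + 8 + 0 = 520
520 → 5³ + 2³ + 0³ = 125 + 8 + 0 = 133
133 → 1³ + 3³ + 3³ = 1 + 27 + 27 = 55
55 → 5³ + 5³ = 125 + 125 = 250
250 → 2³ + 5³ + 0³ = 8 + 125 + 0 = 133  — 133 already appeared earlier.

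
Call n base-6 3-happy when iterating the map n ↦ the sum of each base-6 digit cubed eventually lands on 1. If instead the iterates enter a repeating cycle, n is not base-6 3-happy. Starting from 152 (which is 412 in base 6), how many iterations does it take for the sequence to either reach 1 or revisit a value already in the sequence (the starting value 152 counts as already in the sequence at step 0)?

152 = (4,1,2)_6 → 4³ + 1³ + 2³ = 64 + 1 + 8 = 73
73 = (2,0,1)_6 → 2³ + 0³ + 1³ = 8 + 0 + 1 = 9
9 = (1,3)_6 → 1³ + 3³ = 1 + 27 = 28
28 = (4,4)_6 → 4³ + 4³ = 64 + 64 = 128
128 = (3,3,2)_6 → 3³ + 3³ + 2³ = 27 + 27 + 8 = 62
62 = (1,4,2)_6 → 1³ + 4³ + 2³ = 1 + 64 + 8 = 73  — 73 repeats.
That took 6 steps.

6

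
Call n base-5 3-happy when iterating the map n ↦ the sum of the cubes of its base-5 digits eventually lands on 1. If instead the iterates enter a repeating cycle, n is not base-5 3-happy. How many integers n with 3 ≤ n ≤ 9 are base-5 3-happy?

3: 3 → 27 → 9 → 65 → 35 → 9  (repeats 9)
4: 4 → 64 → 80 → 28 → 28  (repeats 28)
5: 5 → 1  (reaches 1)
6: 6 → 2 → 8 → 28 → 28  (repeats 28)
7: 7 → 9 → 65 → 35 → 9  (repeats 9)
8: 8 → 28 → 28  (repeats 28)
9: 9 → 65 → 35 → 9  (repeats 9)
base-5 3-happy: 5

1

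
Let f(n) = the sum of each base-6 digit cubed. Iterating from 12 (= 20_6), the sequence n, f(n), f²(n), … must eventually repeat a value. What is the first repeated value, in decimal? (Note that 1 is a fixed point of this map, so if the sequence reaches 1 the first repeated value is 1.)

12 = (2,0)_6 → 2³ + 0³ = 8 + 0 = 8
8 = (1,2)_6 → 1³ + 2³ = 1 + 8 = 9
9 = (1,3)_6 → 1³ + 3³ = 1 + 27 = 28
28 = (4,4)_6 → 4³ + 4³ = 64 + 64 = 128
128 = (3,3,2)_6 → 3³ + 3³ + 2³ = 27 + 27 + 8 = 62
62 = (1,4,2)_6 → 1³ + 4³ + 2³ = 1 + 64 + 8 = 73
73 = (2,0,1)_6 → 2³ + 0³ + 1³ = 8 + 0 + 1 = 9  — 9 already appeared earlier.

9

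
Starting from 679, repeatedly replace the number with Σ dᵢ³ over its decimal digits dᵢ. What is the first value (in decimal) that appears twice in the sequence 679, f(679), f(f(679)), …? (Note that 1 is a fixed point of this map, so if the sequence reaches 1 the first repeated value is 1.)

679 → 6³ + 7³ + 9³ = 216 + 343 + 729 = 1288
1288 → 1³ + 2³ + 8³ + 8³ = 1 + 8 + 512 + 512 = 1033
1033 → 1³ + 0³ + 3³ + 3³ = 1 + 0 + 27 + 27 = 55
55 → 5³ + 5³ = 125 + 125 = 250
250 → 2³ + 5³ + 0³ = 8 + 125 + 0 = 133
133 → 1³ + 3³ + 3³ = 1 + 27 + 27 = 55  — 55 already appeared earlier.

55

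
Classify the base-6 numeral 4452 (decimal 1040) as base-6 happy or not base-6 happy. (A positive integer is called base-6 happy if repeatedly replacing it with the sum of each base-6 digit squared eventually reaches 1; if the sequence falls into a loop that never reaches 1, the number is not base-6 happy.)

not base-6 happy

1040 = (4,4,5,2)_6 → 4² + 4² + 5² + 2² = 16 + 16 + 25 + 4 = 61
61 = (1,4,1)_6 → 1² + 4² + 1² = 1 + 16 + 1 = 18
18 = (3,0)_6 → 3² + 0² = 9 + 0 = 9
9 = (1,3)_6 → 1² + 3² = 1 + 9 = 10
10 = (1,4)_6 → 1² + 4² = 1 + 16 = 17
17 = (2,5)_6 → 2² + 5² = 4 + 25 = 29
29 = (4,5)_6 → 4² + 5² = 16 + 25 = 41
41 = (1,0,5)_6 → 1² + 0² + 5² = 1 + 0 + 25 = 26
26 = (4,2)_6 → 4² + 2² = 16 + 4 = 20
20 = (3,2)_6 → 3² + 2² = 9 + 4 = 13
13 = (2,1)_6 → 2² + 1² = 4 + 1 = 5
5 = (5)_6 → 5² = 25
25 = (4,1)_6 → 4² + 1² = 16 + 1 = 17  — 17 already seen; the sequence cycles without reaching 1.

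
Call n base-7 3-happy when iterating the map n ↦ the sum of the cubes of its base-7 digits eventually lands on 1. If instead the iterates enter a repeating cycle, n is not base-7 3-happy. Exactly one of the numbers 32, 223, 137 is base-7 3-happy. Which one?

32: 32 → 128 → 80 → 92 → 218 → 92  — repeats 92 (not base-7 3-happy)
223: 223 → 307 → 433 → 343 → 1  — reaches 1 (base-7 3-happy)
137: 137 → 197 → 65 → 17 → 35 → 125 → 251 → 341 → 557 → 137  — repeats 137 (not base-7 3-happy)

223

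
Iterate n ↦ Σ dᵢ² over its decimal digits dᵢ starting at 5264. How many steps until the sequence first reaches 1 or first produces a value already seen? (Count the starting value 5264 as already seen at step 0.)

5264 → 5² + 2² + 6² + 4² = 25 + 4 + 36 + 16 = 81
81 → 8² + 1² = 64 + 1 = 65
65 → 6² + 5² = 36 + 25 = 61
61 → 6² + 1² = 36 + 1 = 37
37 → 3² + 7² = 9 + 49 = 58
58 → 5² + 8² = 25 + 64 = 89
89 → 8² + 9² = 64 + 81 = 145
145 → 1² + 4² + 5² = 1 + 16 + 25 = 42
42 → 4² + 2² = 16 + 4 = 20
20 → 2² + 0² = 4 + 0 = 4
4 → 4² = 16
16 → 1² + 6² = 1 + 36 = 37  — 37 repeats.
That took 12 steps.

12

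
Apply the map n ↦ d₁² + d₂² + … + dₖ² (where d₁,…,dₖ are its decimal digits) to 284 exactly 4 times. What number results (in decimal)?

52

284 → 2² + 8² + 4² = 84
84 → 8² + 4² = 80
80 → 8² + 0² = 64
64 → 6² + 4² = 52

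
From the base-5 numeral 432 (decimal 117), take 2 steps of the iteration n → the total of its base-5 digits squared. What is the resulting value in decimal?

117 = (4,3,2)_5 → 29
29 = (1,0,4)_5 → 17

17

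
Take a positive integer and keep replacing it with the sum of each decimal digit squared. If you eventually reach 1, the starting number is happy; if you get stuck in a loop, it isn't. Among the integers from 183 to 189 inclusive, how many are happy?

183: 183 → 74 → 65 → 61 → 37 → 58 → 89 → 145 → 42 → 20 → 4 → 16 → 37  (repeats 37)
184: 184 → 81 → 65 → 61 → 37 → 58 → 89 → 145 → 42 → 20 → 4 → 16 → 37  (repeats 37)
185: 185 → 90 → 81 → 65 → 61 → 37 → 58 → 89 → 145 → 42 → 20 → 4 → 16 → 37  (repeats 37)
186: 186 → 101 → 2 → 4 → 16 → 37 → 58 → 89 → 145 → 42 → 20 → 4  (repeats 4)
187: 187 → 114 → 18 → 65 → 61 → 37 → 58 → 89 → 145 → 42 → 20 → 4 → 16 → 37  (repeats 37)
188: 188 → 129 → 86 → 100 → 1  (reaches 1)
189: 189 → 146 → 53 → 34 → 25 → 29 → 85 → 89 → 145 → 42 → 20 → 4 → 16 → 37 → 58 → 89  (repeats 89)
happy: 188

1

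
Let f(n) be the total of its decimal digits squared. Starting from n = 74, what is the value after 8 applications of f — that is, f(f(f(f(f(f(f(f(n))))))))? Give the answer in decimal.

74 → 7² + 4² = 65
65 → 6² + 5² = 61
61 → 6² + 1² = 37
37 → 3² + 7² = 58
58 → 5² + 8² = 89
89 → 8² + 9² = 145
145 → 1² + 4² + 5² = 42
42 → 4² + 2² = 20

20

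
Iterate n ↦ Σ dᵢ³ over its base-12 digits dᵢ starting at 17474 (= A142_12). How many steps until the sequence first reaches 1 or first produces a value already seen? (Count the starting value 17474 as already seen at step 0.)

17474 = (10,1,4,2)_12 → 10³ + 1³ + 4³ + 2³ = 1000 + 1 + 64 + 8 = 1073
1073 = (7,5,5)_12 → 7³ + 5³ + 5³ = 343 + 125 + 125 = 593
593 = (4,1,5)_12 → 4³ + 1³ + 5³ = 64 + 1 + 125 = 190
190 = (1,3,10)_12 → 1³ + 3³ + 10³ = 1 + 27 + 1000 = 1028
1028 = (7,1,8)_12 → 7³ + 1³ + 8³ = 343 + 1 + 512 = 856
856 = (5,11,4)_12 → 5³ + 11³ + 4³ = 125 + 1331 + 64 = 1520
1520 = (10,6,8)_12 → 10³ + 6³ + 8³ = 1000 + 216 + 512 = 1728
1728 = (1,0,0,0)_12 → 1³ + 0³ + 0³ + 0³ = 1 + 0 + 0 + 0 = 1  — reached 1.
That took 8 steps.

8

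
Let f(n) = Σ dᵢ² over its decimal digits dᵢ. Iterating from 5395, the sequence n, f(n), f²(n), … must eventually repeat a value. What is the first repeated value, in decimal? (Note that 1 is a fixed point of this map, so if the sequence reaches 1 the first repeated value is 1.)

5395 → 5² + 3² + 9² + 5² = 140
140 → 1² + 4² + 0² = 17
17 → 1² + 7² = 50
50 → 5² + 0² = 25
25 → 2² + 5² = 29
29 → 2² + 9² = 85
85 → 8² + 5² = 89
89 → 8² + 9² = 145
145 → 1² + 4² + 5² = 42
42 → 4² + 2² = 20
20 → 2² + 0² = 4
4 → 4² = 16
16 → 1² + 6² = 37
37 → 3² + 7² = 58
58 → 5² + 8² = 89  — 89 already appeared earlier.

89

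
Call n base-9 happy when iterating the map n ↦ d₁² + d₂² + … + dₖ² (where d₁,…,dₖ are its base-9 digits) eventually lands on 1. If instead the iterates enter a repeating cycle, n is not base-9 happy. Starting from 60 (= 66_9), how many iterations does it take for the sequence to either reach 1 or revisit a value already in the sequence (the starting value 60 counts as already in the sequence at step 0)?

60 = (6,6)_9 → 6² + 6² = 72
72 = (8,0)_9 → 8² + 0² = 64
64 = (7,1)_9 → 7² + 1² = 50
50 = (5,5)_9 → 5² + 5² = 50  — 50 repeats.
That took 4 steps.

4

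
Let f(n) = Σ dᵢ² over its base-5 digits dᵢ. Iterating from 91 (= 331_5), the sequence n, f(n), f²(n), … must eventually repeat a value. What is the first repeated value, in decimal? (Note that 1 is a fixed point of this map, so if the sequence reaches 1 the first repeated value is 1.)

1

91 = (3,3,1)_5 → 3² + 3² + 1² = 9 + 9 + 1 = 19
19 = (3,4)_5 → 3² + 4² = 9 + 16 = 25
25 = (1,0,0)_5 → 1² + 0² + 0² = 1 + 0 + 0 = 1  — reached the fixed point 1.
1 → 1, so 1 is the first repeated value.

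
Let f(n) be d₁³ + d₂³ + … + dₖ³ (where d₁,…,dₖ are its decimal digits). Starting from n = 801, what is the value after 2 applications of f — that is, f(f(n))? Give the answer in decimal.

153

801 → 8³ + 0³ + 1³ = 512 + 0 + 1 = 513
513 → 5³ + 1³ + 3³ = 125 + 1 + 27 = 153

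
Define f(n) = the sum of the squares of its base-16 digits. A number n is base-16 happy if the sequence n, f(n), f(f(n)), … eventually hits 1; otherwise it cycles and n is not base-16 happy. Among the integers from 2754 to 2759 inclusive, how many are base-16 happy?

3

2754: 2754 → 248 → 289 → 6 → 36 → 20 → 17 → 2 → 4 → 16 → 1  (reaches 1)
2755: 2755 → 253 → 394 → 165 → 125 → 218 → 269 → 170 → 200 → 208 → 169 → 181 → 146 → 85 → 50 → 13 → 169  (repeats 169)
2756: 2756 → 260 → 17 → 2 → 4 → 16 → 1  (reaches 1)
2757: 2757 → 269 → 170 → 200 → 208 → 169 → 181 → 146 → 85 → 50 → 13 → 169  (repeats 169)
2758: 2758 → 280 → 66 → 20 → 17 → 2 → 4 → 16 → 1  (reaches 1)
2759: 2759 → 293 → 30 → 197 → 169 → 181 → 146 → 85 → 50 → 13 → 169  (repeats 169)
base-16 happy: 2754, 2756, 2758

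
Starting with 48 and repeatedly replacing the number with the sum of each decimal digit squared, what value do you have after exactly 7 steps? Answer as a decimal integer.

48 → 80
80 → 64
64 → 52
52 → 29
29 → 85
85 → 89
89 → 145

145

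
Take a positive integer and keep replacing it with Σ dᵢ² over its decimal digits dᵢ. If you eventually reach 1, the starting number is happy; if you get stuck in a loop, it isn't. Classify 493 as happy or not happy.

493 → 4² + 9² + 3² = 16 + 81 + 9 = 106
106 → 1² + 0² + 6² = 1 + 0 + 36 = 37
37 → 3² + 7² = 9 + 49 = 58
58 → 5² + 8² = 25 + 64 = 89
89 → 8² + 9² = 64 + 81 = 145
145 → 1² + 4² + 5² = 1 + 16 + 25 = 42
42 → 4² + 2² = 16 + 4 = 20
20 → 2² + 0² = 4 + 0 = 4
4 → 4² = 16
16 → 1² + 6² = 1 + 36 = 37  — 37 already seen; the sequence cycles without reaching 1.

not happy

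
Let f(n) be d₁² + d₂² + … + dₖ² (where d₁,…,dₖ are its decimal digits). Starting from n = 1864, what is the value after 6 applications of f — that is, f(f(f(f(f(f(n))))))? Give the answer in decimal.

1864 → 1² + 8² + 6² + 4² = 117
117 → 1² + 1² + 7² = 51
51 → 5² + 1² = 26
26 → 2² + 6² = 40
40 → 4² + 0² = 16
16 → 1² + 6² = 37

37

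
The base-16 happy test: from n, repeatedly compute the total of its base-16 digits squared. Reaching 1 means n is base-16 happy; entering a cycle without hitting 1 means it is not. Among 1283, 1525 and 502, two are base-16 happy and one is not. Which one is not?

502

1283: 1283 → 34 → 8 → 64 → 16 → 1  — reaches 1 (base-16 happy)
1525: 1525 → 275 → 11 → 121 → 130 → 68 → 32 → 4 → 16 → 1  — reaches 1 (base-16 happy)
502: 502 → 262 → 37 → 29 → 170 → 200 → 208 → 169 → 181 → 146 → 85 → 50 → 13 → 169  — repeats 169 (not base-16 happy)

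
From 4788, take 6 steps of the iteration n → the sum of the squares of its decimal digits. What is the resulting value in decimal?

1

4788 → 4² + 7² + 8² + 8² = 16 + 49 + 64 + 64 = 193
193 → 1² + 9² + 3² = 1 + 81 + 9 = 91
91 → 9² + 1² = 81 + 1 = 82
82 → 8² + 2² = 64 + 4 = 68
68 → 6² + 8² = 36 + 64 = 100
100 → 1² + 0² + 0² = 1 + 0 + 0 = 1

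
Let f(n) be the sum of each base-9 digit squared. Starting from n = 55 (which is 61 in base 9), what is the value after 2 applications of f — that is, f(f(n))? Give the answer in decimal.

17

55 = (6,1)_9 → 6² + 1² = 36 + 1 = 37
37 = (4,1)_9 → 4² + 1² = 16 + 1 = 17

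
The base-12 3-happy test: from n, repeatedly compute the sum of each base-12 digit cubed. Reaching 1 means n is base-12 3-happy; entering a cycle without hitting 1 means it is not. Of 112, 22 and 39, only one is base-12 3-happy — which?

112: 112 → 793 → 342 → 288 → 8 → 512 → 755 → 1464 → 1008 → 343 → 415 → 1351 → 1136 → 1855 → 1344 → 793  — repeats 793 (not base-12 3-happy)
22: 22 → 1001 → 1672 → 1738 → 1001  — repeats 1001 (not base-12 3-happy)
39: 39 → 54 → 280 → 1396 → 1305 → 1458 → 1217 → 762 → 368 → 736 → 190 → 1028 → 856 → 1520 → 1728 → 1  — reaches 1 (base-12 3-happy)

39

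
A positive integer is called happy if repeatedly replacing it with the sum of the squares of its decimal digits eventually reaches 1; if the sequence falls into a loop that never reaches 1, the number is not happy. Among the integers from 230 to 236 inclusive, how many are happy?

230: 230 → 13 → 10 → 1  — happy
231: 231 → 14 → 17 → 50 → 25 → 29 → 85 → 89 → 145 → 42 → 20 → 4 → 16 → 37 → 58 → 89  — not happy
232: 232 → 17 → 50 → 25 → 29 → 85 → 89 → 145 → 42 → 20 → 4 → 16 → 37 → 58 → 89  — not happy
233: 233 → 22 → 8 → 64 → 52 → 29 → 85 → 89 → 145 → 42 → 20 → 4 → 16 → 37 → 58 → 89  — not happy
234: 234 → 29 → 85 → 89 → 145 → 42 → 20 → 4 → 16 → 37 → 58 → 89  — not happy
235: 235 → 38 → 73 → 58 → 89 → 145 → 42 → 20 → 4 → 16 → 37 → 58  — not happy
236: 236 → 49 → 97 → 130 → 10 → 1  — happy
happy: 230, 236

2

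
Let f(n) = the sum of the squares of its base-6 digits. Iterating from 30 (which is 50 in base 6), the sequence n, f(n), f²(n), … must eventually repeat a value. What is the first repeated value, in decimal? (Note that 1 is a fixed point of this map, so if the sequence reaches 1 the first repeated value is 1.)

30 = (5,0)_6 → 25
25 = (4,1)_6 → 17
17 = (2,5)_6 → 29
29 = (4,5)_6 → 41
41 = (1,0,5)_6 → 26
26 = (4,2)_6 → 20
20 = (3,2)_6 → 13
13 = (2,1)_6 → 5
5 = (5)_6 → 25  — 25 already appeared earlier.

25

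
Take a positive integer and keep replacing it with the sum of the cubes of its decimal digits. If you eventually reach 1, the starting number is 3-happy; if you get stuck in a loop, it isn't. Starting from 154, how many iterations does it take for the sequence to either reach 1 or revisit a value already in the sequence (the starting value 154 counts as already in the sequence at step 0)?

154 → 190
190 → 730
730 → 370
370 → 370  — 370 repeats.
That took 4 steps.

4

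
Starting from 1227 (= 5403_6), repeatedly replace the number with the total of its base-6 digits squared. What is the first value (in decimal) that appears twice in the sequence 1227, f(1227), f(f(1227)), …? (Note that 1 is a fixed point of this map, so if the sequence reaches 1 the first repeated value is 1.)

17

1227 = (5,4,0,3)_6 → 5² + 4² + 0² + 3² = 50
50 = (1,2,2)_6 → 1² + 2² + 2² = 9
9 = (1,3)_6 → 1² + 3² = 10
10 = (1,4)_6 → 1² + 4² = 17
17 = (2,5)_6 → 2² + 5² = 29
29 = (4,5)_6 → 4² + 5² = 41
41 = (1,0,5)_6 → 1² + 0² + 5² = 26
26 = (4,2)_6 → 4² + 2² = 20
20 = (3,2)_6 → 3² + 2² = 13
13 = (2,1)_6 → 2² + 1² = 5
5 = (5)_6 → 5² = 25
25 = (4,1)_6 → 4² + 1² = 17  — 17 already appeared earlier.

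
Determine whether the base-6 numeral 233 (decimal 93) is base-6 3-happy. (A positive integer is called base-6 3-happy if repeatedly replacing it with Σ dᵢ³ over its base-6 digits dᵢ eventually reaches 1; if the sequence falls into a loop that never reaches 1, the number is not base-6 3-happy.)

not base-6 3-happy

93 = (2,3,3)_6 → 2³ + 3³ + 3³ = 8 + 27 + 27 = 62
62 = (1,4,2)_6 → 1³ + 4³ + 2³ = 1 + 64 + 8 = 73
73 = (2,0,1)_6 → 2³ + 0³ + 1³ = 8 + 0 + 1 = 9
9 = (1,3)_6 → 1³ + 3³ = 1 + 27 = 28
28 = (4,4)_6 → 4³ + 4³ = 64 + 64 = 128
128 = (3,3,2)_6 → 3³ + 3³ + 2³ = 27 + 27 + 8 = 62  — 62 already seen; the sequence cycles without reaching 1.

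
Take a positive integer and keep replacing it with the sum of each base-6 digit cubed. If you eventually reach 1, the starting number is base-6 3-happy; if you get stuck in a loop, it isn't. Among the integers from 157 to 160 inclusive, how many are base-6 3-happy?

1

157: 157 → 73 → 9 → 28 → 128 → 62 → 73  (repeats 73)
158: 158 → 80 → 17 → 133 → 92 → 43 → 3 → 27 → 91 → 36 → 1  (reaches 1)
159: 159 → 99 → 99  (repeats 99)
160: 160 → 136 → 155 → 190 → 190  (repeats 190)
base-6 3-happy: 158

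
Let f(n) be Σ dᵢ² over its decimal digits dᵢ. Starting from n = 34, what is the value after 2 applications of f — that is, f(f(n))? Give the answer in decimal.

34 → 3² + 4² = 9 + 16 = 25
25 → 2² + 5² = 4 + 25 = 29

29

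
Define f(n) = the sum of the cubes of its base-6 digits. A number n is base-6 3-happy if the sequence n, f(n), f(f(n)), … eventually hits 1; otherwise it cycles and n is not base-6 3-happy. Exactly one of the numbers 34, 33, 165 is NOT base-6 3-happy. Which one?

34: 34 → 189 → 153 → 92 → 43 → 3 → 27 → 91 → 36 → 1  — reaches 1 (base-6 3-happy)
33: 33 → 152 → 73 → 9 → 28 → 128 → 62 → 73  — repeats 73 (not base-6 3-happy)
165: 165 → 118 → 92 → 43 → 3 → 27 → 91 → 36 → 1  — reaches 1 (base-6 3-happy)

33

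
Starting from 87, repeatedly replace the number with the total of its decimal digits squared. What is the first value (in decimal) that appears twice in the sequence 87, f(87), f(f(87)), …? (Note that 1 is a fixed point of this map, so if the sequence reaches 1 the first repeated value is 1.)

4

87 → 8² + 7² = 113
113 → 1² + 1² + 3² = 11
11 → 1² + 1² = 2
2 → 2² = 4
4 → 4² = 16
16 → 1² + 6² = 37
37 → 3² + 7² = 58
58 → 5² + 8² = 89
89 → 8² + 9² = 145
145 → 1² + 4² + 5² = 42
42 → 4² + 2² = 20
20 → 2² + 0² = 4  — 4 already appeared earlier.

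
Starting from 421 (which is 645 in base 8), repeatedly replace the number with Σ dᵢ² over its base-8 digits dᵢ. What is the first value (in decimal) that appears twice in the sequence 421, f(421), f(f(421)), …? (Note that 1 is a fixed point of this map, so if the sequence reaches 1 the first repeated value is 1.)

1

421 = (6,4,5)_8 → 6² + 4² + 5² = 77
77 = (1,1,5)_8 → 1² + 1² + 5² = 27
27 = (3,3)_8 → 3² + 3² = 18
18 = (2,2)_8 → 2² + 2² = 8
8 = (1,0)_8 → 1² + 0² = 1  — reached the fixed point 1.
1 → 1, so 1 is the first repeated value.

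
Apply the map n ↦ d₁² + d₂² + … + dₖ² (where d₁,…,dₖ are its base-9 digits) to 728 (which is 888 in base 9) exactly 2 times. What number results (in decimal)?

728 = (8,8,8)_9 → 8² + 8² + 8² = 64 + 64 + 64 = 192
192 = (2,3,3)_9 → 2² + 3² + 3² = 4 + 9 + 9 = 22

22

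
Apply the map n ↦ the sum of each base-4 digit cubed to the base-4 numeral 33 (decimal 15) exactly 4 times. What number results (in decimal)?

15 = (3,3)_4 → 3³ + 3³ = 54
54 = (3,1,2)_4 → 3³ + 1³ + 2³ = 36
36 = (2,1,0)_4 → 2³ + 1³ + 0³ = 9
9 = (2,1)_4 → 2³ + 1³ = 9

9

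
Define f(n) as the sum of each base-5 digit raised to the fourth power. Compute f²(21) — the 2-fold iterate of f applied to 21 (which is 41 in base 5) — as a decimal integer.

21 = (4,1)_5 → 4⁴ + 1⁴ = 256 + 1 = 257
257 = (2,0,1,2)_5 → 2⁴ + 0⁴ + 1⁴ + 2⁴ = 16 + 0 + 1 + 16 = 33

33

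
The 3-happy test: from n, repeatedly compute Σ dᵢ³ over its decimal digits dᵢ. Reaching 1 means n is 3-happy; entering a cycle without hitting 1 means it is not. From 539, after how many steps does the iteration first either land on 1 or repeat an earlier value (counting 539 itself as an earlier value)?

539 → 881
881 → 1025
1025 → 134
134 → 92
92 → 737
737 → 713
713 → 371
371 → 371  — 371 repeats.
That took 8 steps.

8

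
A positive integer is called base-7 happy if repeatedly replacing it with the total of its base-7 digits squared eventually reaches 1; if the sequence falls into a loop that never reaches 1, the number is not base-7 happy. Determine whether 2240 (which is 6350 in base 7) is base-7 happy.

2240 = (6,3,5,0)_7 → 6² + 3² + 5² + 0² = 36 + 9 + 25 + 0 = 70
70 = (1,3,0)_7 → 1² + 3² + 0² = 1 + 9 + 0 = 10
10 = (1,3)_7 → 1² + 3² = 1 + 9 = 10  — 10 already seen; the sequence cycles without reaching 1.

not base-7 happy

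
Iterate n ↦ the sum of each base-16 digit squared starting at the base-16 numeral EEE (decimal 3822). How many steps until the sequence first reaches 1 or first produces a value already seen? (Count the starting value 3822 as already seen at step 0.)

9

3822 = (14,14,14)_16 → 588
588 = (2,4,12)_16 → 164
164 = (10,4)_16 → 116
116 = (7,4)_16 → 65
65 = (4,1)_16 → 17
17 = (1,1)_16 → 2
2 = (2)_16 → 4
4 = (4)_16 → 16
16 = (1,0)_16 → 1  — reached 1.
That took 9 steps.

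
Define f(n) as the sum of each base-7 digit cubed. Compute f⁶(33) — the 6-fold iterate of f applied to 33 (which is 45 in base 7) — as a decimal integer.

9

33 = (4,5)_7 → 4³ + 5³ = 189
189 = (3,6,0)_7 → 3³ + 6³ + 0³ = 243
243 = (4,6,5)_7 → 4³ + 6³ + 5³ = 405
405 = (1,1,1,6)_7 → 1³ + 1³ + 1³ + 6³ = 219
219 = (4,3,2)_7 → 4³ + 3³ + 2³ = 99
99 = (2,0,1)_7 → 2³ + 0³ + 1³ = 9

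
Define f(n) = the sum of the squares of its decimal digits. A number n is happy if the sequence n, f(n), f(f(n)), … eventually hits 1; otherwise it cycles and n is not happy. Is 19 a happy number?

19 → 1² + 9² = 82
82 → 8² + 2² = 68
68 → 6² + 8² = 100
100 → 1² + 0² + 0² = 1  — reached 1.

happy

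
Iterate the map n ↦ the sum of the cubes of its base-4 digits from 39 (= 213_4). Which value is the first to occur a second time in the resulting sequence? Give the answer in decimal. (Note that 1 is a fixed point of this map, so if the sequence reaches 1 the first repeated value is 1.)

9

39 = (2,1,3)_4 → 36
36 = (2,1,0)_4 → 9
9 = (2,1)_4 → 9  — 9 already appeared earlier.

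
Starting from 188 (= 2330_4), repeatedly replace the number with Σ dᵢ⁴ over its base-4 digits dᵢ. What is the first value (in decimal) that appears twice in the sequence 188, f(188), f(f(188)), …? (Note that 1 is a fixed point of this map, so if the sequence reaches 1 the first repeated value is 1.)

188 = (2,3,3,0)_4 → 178
178 = (2,3,0,2)_4 → 113
113 = (1,3,0,1)_4 → 83
83 = (1,1,0,3)_4 → 83  — 83 already appeared earlier.

83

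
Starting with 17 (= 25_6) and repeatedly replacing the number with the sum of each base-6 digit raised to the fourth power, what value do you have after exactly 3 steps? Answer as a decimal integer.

259

17 = (2,5)_6 → 2⁴ + 5⁴ = 641
641 = (2,5,4,5)_6 → 2⁴ + 5⁴ + 4⁴ + 5⁴ = 1522
1522 = (1,1,0,1,4)_6 → 1⁴ + 1⁴ + 0⁴ + 1⁴ + 4⁴ = 259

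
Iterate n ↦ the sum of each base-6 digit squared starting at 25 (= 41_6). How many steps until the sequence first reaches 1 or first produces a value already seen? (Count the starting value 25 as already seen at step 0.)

8

25 = (4,1)_6 → 4² + 1² = 16 + 1 = 17
17 = (2,5)_6 → 2² + 5² = 4 + 25 = 29
29 = (4,5)_6 → 4² + 5² = 16 + 25 = 41
41 = (1,0,5)_6 → 1² + 0² + 5² = 1 + 0 + 25 = 26
26 = (4,2)_6 → 4² + 2² = 16 + 4 = 20
20 = (3,2)_6 → 3² + 2² = 9 + 4 = 13
13 = (2,1)_6 → 2² + 1² = 4 + 1 = 5
5 = (5)_6 → 5² = 25  — 25 repeats.
That took 8 steps.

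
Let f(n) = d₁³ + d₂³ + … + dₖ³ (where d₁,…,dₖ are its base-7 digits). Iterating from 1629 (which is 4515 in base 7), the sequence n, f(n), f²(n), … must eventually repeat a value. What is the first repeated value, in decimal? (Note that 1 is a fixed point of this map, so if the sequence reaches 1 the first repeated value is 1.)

1629 = (4,5,1,5)_7 → 4³ + 5³ + 1³ + 5³ = 64 + 125 + 1 + 125 = 315
315 = (6,3,0)_7 → 6³ + 3³ + 0³ = 216 + 27 + 0 = 243
243 = (4,6,5)_7 → 4³ + 6³ + 5³ = 64 + 216 + 125 = 405
405 = (1,1,1,6)_7 → 1³ + 1³ + 1³ + 6³ = 1 + 1 + 1 + 216 = 219
219 = (4,3,2)_7 → 4³ + 3³ + 2³ = 64 + 27 + 8 = 99
99 = (2,0,1)_7 → 2³ + 0³ + 1³ = 8 + 0 + 1 = 9
9 = (1,2)_7 → 1³ + 2³ = 1 + 8 = 9  — 9 already appeared earlier.

9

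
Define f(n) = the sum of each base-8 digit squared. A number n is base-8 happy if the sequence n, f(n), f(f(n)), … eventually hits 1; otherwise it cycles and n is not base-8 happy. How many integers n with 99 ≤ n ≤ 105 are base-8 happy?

99: 99 → 26 → 13 → 26  (repeats 26)
100: 100 → 33 → 17 → 5 → 25 → 10 → 5  (repeats 5)
101: 101 → 42 → 29 → 34 → 20 → 20  (repeats 20)
102: 102 → 53 → 61 → 74 → 6 → 36 → 32 → 16 → 4 → 16  (repeats 16)
103: 103 → 66 → 5 → 25 → 10 → 5  (repeats 5)
104: 104 → 26 → 13 → 26  (repeats 26)
105: 105 → 27 → 18 → 8 → 1  (reaches 1)
base-8 happy: 105

1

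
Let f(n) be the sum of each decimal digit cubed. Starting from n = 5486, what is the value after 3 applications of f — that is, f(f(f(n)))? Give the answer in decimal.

371

5486 → 5³ + 4³ + 8³ + 6³ = 917
917 → 9³ + 1³ + 7³ = 1073
1073 → 1³ + 0³ + 7³ + 3³ = 371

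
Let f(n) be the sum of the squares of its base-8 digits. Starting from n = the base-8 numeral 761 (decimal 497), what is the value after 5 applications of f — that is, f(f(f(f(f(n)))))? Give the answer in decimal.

497 = (7,6,1)_8 → 7² + 6² + 1² = 86
86 = (1,2,6)_8 → 1² + 2² + 6² = 41
41 = (5,1)_8 → 5² + 1² = 26
26 = (3,2)_8 → 3² + 2² = 13
13 = (1,5)_8 → 1² + 5² = 26

26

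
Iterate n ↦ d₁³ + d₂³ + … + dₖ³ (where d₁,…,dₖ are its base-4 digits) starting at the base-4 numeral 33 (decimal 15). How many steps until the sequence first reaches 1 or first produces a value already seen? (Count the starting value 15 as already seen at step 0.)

15 = (3,3)_4 → 3³ + 3³ = 54
54 = (3,1,2)_4 → 3³ + 1³ + 2³ = 36
36 = (2,1,0)_4 → 2³ + 1³ + 0³ = 9
9 = (2,1)_4 → 2³ + 1³ = 9  — 9 repeats.
That took 4 steps.

4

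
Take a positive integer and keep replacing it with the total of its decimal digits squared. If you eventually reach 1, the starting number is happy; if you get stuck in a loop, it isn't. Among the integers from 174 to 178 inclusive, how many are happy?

174: 174 → 66 → 72 → 53 → 34 → 25 → 29 → 85 → 89 → 145 → 42 → 20 → 4 → 16 → 37 → 58 → 89  — not happy
175: 175 → 75 → 74 → 65 → 61 → 37 → 58 → 89 → 145 → 42 → 20 → 4 → 16 → 37  — not happy
176: 176 → 86 → 100 → 1  — happy
177: 177 → 99 → 162 → 41 → 17 → 50 → 25 → 29 → 85 → 89 → 145 → 42 → 20 → 4 → 16 → 37 → 58 → 89  — not happy
178: 178 → 114 → 18 → 65 → 61 → 37 → 58 → 89 → 145 → 42 → 20 → 4 → 16 → 37  — not happy
happy: 176

1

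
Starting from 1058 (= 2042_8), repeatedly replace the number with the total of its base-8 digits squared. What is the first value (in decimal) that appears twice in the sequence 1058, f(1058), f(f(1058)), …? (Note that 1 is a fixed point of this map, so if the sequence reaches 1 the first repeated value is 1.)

1058 = (2,0,4,2)_8 → 2² + 0² + 4² + 2² = 4 + 0 + 16 + 4 = 24
24 = (3,0)_8 → 3² + 0² = 9 + 0 = 9
9 = (1,1)_8 → 1² + 1² = 1 + 1 = 2
2 = (2)_8 → 2² = 4
4 = (4)_8 → 4² = 16
16 = (2,0)_8 → 2² + 0² = 4 + 0 = 4  — 4 already appeared earlier.

4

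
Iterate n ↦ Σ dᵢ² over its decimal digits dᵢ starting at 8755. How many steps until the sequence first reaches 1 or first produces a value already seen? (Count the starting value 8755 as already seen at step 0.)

8755 → 8² + 7² + 5² + 5² = 64 + 49 + 25 + 25 = 163
163 → 1² + 6² + 3² = 1 + 36 + 9 = 46
46 → 4² + 6² = 16 + 36 = 52
52 → 5² + 2² = 25 + 4 = 29
29 → 2² + 9² = 4 + 81 = 85
85 → 8² + 5² = 64 + 25 = 89
89 → 8² + 9² = 64 + 81 = 145
145 → 1² + 4² + 5² = 1 + 16 + 25 = 42
42 → 4² + 2² = 16 + 4 = 20
20 → 2² + 0² = 4 + 0 = 4
4 → 4² = 16
16 → 1² + 6² = 1 + 36 = 37
37 → 3² + 7² = 9 + 49 = 58
58 → 5² + 8² = 25 + 64 = 89  — 89 repeats.
That took 14 steps.

14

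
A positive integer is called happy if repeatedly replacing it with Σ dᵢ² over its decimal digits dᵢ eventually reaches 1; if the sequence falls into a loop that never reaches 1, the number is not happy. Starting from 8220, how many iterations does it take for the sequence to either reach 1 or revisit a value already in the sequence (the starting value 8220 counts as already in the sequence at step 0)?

15

8220 → 8² + 2² + 2² + 0² = 64 + 4 + 4 + 0 = 72
72 → 7² + 2² = 49 + 4 = 53
53 → 5² + 3² = 25 + 9 = 34
34 → 3² + 4² = 9 + 16 = 25
25 → 2² + 5² = 4 + 25 = 29
29 → 2² + 9² = 4 + 81 = 85
85 → 8² + 5² = 64 + 25 = 89
89 → 8² + 9² = 64 + 81 = 145
145 → 1² + 4² + 5² = 1 + 16 + 25 = 42
42 → 4² + 2² = 16 + 4 = 20
20 → 2² + 0² = 4 + 0 = 4
4 → 4² = 16
16 → 1² + 6² = 1 + 36 = 37
37 → 3² + 7² = 9 + 49 = 58
58 → 5² + 8² = 25 + 64 = 89  — 89 repeats.
That took 15 steps.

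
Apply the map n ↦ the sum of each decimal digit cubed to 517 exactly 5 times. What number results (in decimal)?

370

517 → 5³ + 1³ + 7³ = 469
469 → 4³ + 6³ + 9³ = 1009
1009 → 1³ + 0³ + 0³ + 9³ = 730
730 → 7³ + 3³ + 0³ = 370
370 → 3³ + 7³ + 0³ = 370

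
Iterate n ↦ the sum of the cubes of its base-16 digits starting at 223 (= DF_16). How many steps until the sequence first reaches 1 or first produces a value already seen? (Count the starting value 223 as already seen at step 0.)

223 = (13,15)_16 → 13³ + 15³ = 5572
5572 = (1,5,12,4)_16 → 1³ + 5³ + 12³ + 4³ = 1918
1918 = (7,7,14)_16 → 7³ + 7³ + 14³ = 3430
3430 = (13,6,6)_16 → 13³ + 6³ + 6³ = 2629
2629 = (10,4,5)_16 → 10³ + 4³ + 5³ = 1189
1189 = (4,10,5)_16 → 4³ + 10³ + 5³ = 1189  — 1189 repeats.
That took 6 steps.

6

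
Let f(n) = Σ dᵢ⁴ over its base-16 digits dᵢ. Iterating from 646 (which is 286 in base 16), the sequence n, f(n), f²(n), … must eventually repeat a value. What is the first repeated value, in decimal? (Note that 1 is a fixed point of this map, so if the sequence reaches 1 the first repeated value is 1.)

1

646 = (2,8,6)_16 → 2⁴ + 8⁴ + 6⁴ = 16 + 4096 + 1296 = 5408
5408 = (1,5,2,0)_16 → 1⁴ + 5⁴ + 2⁴ + 0⁴ = 1 + 625 + 16 + 0 = 642
642 = (2,8,2)_16 → 2⁴ + 8⁴ + 2⁴ = 16 + 4096 + 16 = 4128
4128 = (1,0,2,0)_16 → 1⁴ + 0⁴ + 2⁴ + 0⁴ = 1 + 0 + 16 + 0 = 17
17 = (1,1)_16 → 1⁴ + 1⁴ = 1 + 1 = 2
2 = (2)_16 → 2⁴ = 16
16 = (1,0)_16 → 1⁴ + 0⁴ = 1 + 0 = 1  — reached the fixed point 1.
1 → 1, so 1 is the first repeated value.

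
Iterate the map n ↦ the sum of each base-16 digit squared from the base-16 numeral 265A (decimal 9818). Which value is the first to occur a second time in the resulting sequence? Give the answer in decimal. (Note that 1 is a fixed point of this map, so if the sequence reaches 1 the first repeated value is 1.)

9818 = (2,6,5,10)_16 → 2² + 6² + 5² + 10² = 165
165 = (10,5)_16 → 10² + 5² = 125
125 = (7,13)_16 → 7² + 13² = 218
218 = (13,10)_16 → 13² + 10² = 269
269 = (1,0,13)_16 → 1² + 0² + 13² = 170
170 = (10,10)_16 → 10² + 10² = 200
200 = (12,8)_16 → 12² + 8² = 208
208 = (13,0)_16 → 13² + 0² = 169
169 = (10,9)_16 → 10² + 9² = 181
181 = (11,5)_16 → 11² + 5² = 146
146 = (9,2)_16 → 9² + 2² = 85
85 = (5,5)_16 → 5² + 5² = 50
50 = (3,2)_16 → 3² + 2² = 13
13 = (13)_16 → 13² = 169  — 169 already appeared earlier.

169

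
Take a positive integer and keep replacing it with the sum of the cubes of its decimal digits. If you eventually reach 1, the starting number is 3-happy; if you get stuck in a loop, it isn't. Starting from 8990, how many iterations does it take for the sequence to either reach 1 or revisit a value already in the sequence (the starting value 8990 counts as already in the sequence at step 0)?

8990 → 1970
1970 → 1073
1073 → 371
371 → 371  — 371 repeats.
That took 4 steps.

4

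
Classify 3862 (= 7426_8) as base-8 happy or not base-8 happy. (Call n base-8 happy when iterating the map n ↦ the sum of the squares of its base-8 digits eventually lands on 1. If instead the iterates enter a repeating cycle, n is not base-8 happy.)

3862 = (7,4,2,6)_8 → 105
105 = (1,5,1)_8 → 27
27 = (3,3)_8 → 18
18 = (2,2)_8 → 8
8 = (1,0)_8 → 1  — reached 1.

base-8 happy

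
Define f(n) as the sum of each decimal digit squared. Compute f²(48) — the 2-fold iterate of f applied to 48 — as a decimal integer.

64

48 → 4² + 8² = 80
80 → 8² + 0² = 64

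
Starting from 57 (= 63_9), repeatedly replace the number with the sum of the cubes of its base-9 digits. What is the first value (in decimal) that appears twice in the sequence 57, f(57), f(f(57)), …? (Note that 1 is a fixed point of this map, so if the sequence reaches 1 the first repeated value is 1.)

57 = (6,3)_9 → 243
243 = (3,0,0)_9 → 27
27 = (3,0)_9 → 27  — 27 already appeared earlier.

27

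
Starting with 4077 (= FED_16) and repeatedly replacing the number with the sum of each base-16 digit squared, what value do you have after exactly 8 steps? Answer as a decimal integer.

106

4077 = (15,14,13)_16 → 15² + 14² + 13² = 225 + 196 + 169 = 590
590 = (2,4,14)_16 → 2² + 4² + 14² = 4 + 16 + 196 = 216
216 = (13,8)_16 → 13² + 8² = 169 + 64 = 233
233 = (14,9)_16 → 14² + 9² = 196 + 81 = 277
277 = (1,1,5)_16 → 1² + 1² + 5² = 1 + 1 + 25 = 27
27 = (1,11)_16 → 1² + 11² = 1 + 121 = 122
122 = (7,10)_16 → 7² + 10² = 49 + 100 = 149
149 = (9,5)_16 → 9² + 5² = 81 + 25 = 106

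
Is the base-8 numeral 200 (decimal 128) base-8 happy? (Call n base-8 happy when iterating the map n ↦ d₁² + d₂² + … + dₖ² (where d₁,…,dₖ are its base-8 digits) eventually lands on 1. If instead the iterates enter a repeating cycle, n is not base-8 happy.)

128 = (2,0,0)_8 → 4
4 = (4)_8 → 16
16 = (2,0)_8 → 4  — 4 already seen; the sequence cycles without reaching 1.

not base-8 happy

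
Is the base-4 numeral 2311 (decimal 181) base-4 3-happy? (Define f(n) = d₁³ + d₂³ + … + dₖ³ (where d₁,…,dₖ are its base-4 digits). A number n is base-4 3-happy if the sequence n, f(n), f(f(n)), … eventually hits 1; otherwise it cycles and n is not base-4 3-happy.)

181 = (2,3,1,1)_4 → 2³ + 3³ + 1³ + 1³ = 37
37 = (2,1,1)_4 → 2³ + 1³ + 1³ = 10
10 = (2,2)_4 → 2³ + 2³ = 16
16 = (1,0,0)_4 → 1³ + 0³ + 0³ = 1  — reached 1.

base-4 3-happy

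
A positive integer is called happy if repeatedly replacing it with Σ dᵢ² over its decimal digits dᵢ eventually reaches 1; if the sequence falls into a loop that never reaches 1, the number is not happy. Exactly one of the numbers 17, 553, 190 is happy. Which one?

190

17: 17 → 50 → 25 → 29 → 85 → 89 → 145 → 42 → 20 → 4 → 16 → 37 → 58 → 89  — repeats 89 (not happy)
553: 553 → 59 → 106 → 37 → 58 → 89 → 145 → 42 → 20 → 4 → 16 → 37  — repeats 37 (not happy)
190: 190 → 82 → 68 → 100 → 1  — reaches 1 (happy)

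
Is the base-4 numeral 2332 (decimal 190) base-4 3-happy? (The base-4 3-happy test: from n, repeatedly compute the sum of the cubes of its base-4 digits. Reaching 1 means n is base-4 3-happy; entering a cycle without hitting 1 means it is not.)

base-4 3-happy

190 = (2,3,3,2)_4 → 2³ + 3³ + 3³ + 2³ = 70
70 = (1,0,1,2)_4 → 1³ + 0³ + 1³ + 2³ = 10
10 = (2,2)_4 → 2³ + 2³ = 16
16 = (1,0,0)_4 → 1³ + 0³ + 0³ = 1  — reached 1.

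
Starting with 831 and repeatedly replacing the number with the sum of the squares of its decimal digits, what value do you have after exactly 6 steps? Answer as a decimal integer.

831 → 8² + 3² + 1² = 74
74 → 7² + 4² = 65
65 → 6² + 5² = 61
61 → 6² + 1² = 37
37 → 3² + 7² = 58
58 → 5² + 8² = 89

89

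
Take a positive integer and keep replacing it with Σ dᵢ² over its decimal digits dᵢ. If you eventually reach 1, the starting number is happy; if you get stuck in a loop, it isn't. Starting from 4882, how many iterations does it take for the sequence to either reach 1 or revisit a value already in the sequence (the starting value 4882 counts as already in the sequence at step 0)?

4882 → 4² + 8² + 8² + 2² = 148
148 → 1² + 4² + 8² = 81
81 → 8² + 1² = 65
65 → 6² + 5² = 61
61 → 6² + 1² = 37
37 → 3² + 7² = 58
58 → 5² + 8² = 89
89 → 8² + 9² = 145
145 → 1² + 4² + 5² = 42
42 → 4² + 2² = 20
20 → 2² + 0² = 4
4 → 4² = 16
16 → 1² + 6² = 37  — 37 repeats.
That took 13 steps.

13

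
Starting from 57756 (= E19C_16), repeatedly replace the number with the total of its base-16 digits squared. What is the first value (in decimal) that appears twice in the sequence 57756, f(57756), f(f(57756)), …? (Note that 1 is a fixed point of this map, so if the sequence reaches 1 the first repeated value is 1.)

169

57756 = (14,1,9,12)_16 → 14² + 1² + 9² + 12² = 196 + 1 + 81 + 144 = 422
422 = (1,10,6)_16 → 1² + 10² + 6² = 1 + 100 + 36 = 137
137 = (8,9)_16 → 8² + 9² = 64 + 81 = 145
145 = (9,1)_16 → 9² + 1² = 81 + 1 = 82
82 = (5,2)_16 → 5² + 2² = 25 + 4 = 29
29 = (1,13)_16 → 1² + 13² = 1 + 169 = 170
170 = (10,10)_16 → 10² + 10² = 100 + 100 = 200
200 = (12,8)_16 → 12² + 8² = 144 + 64 = 208
208 = (13,0)_16 → 13² + 0² = 169 + 0 = 169
169 = (10,9)_16 → 10² + 9² = 100 + 81 = 181
181 = (11,5)_16 → 11² + 5² = 121 + 25 = 146
146 = (9,2)_16 → 9² + 2² = 81 + 4 = 85
85 = (5,5)_16 → 5² + 5² = 25 + 25 = 50
50 = (3,2)_16 → 3² + 2² = 9 + 4 = 13
13 = (13)_16 → 13² = 169  — 169 already appeared earlier.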